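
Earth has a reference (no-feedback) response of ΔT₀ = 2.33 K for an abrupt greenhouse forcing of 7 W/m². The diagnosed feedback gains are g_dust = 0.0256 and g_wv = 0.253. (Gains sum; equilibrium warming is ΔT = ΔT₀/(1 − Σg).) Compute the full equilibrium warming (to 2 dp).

Total gain g = 0.0256 + 0.253 = 0.2786.
Amplification A = 1/(1 − 0.2786) = 1.386.
ΔT = 2.33 × 1.386 = 3.23 K.

3.23 K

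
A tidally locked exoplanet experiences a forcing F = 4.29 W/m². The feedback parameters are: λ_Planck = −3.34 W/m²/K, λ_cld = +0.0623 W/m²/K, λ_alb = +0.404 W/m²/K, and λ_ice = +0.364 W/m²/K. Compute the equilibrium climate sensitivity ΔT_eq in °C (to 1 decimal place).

Net feedback parameter λ = (−3.34) + (+0.0623) + (+0.404) + (+0.364) = -2.5097 W/m²/K.
ΔT = −F/λ = −4.29/(-2.5097) = 1.7 °C.

1.7 °C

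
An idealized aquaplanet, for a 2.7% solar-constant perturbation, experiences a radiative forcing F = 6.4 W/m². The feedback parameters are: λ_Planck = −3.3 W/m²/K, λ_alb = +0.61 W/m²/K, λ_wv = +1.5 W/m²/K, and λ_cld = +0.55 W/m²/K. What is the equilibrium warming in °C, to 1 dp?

10.0 °C

Net feedback parameter λ = (−3.3) + (+0.61) + (+1.5) + (+0.55) = -0.64 W/m²/K.
ΔT = −F/λ = −6.4/(-0.64) = 10.0 °C.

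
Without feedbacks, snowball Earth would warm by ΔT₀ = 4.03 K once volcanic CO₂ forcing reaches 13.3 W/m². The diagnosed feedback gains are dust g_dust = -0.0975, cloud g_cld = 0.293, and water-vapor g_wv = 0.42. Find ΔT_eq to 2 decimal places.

10.48 K

Total gain g = -0.0975 + 0.293 + 0.42 = 0.6155.
Amplification A = 1/(1 − 0.6155) = 2.601.
ΔT = 4.03 × 2.601 = 10.48 K.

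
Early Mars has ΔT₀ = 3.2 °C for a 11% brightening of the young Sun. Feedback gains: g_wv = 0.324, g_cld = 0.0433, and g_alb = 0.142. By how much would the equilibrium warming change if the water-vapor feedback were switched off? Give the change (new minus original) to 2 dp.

-2.59 °C

Original: g = 0.5093, ΔT = 3.2/(1−0.5093) = 6.5213 °C.
Without water-vapor: g' = 0.1853, ΔT' = 3.2/(1−0.1853) = 3.9278 °C.
Change = 3.9278 − 6.5213 = -2.59 °C.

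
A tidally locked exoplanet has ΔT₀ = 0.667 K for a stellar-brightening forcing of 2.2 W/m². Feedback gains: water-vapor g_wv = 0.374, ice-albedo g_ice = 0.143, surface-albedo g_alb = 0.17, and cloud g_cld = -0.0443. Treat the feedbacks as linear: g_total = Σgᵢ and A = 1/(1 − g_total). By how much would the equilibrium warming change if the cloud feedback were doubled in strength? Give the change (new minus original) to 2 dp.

Original: g = 0.6427, ΔT = 0.667/(1−0.6427) = 1.8668 K.
With doubled cloud: g' = 0.5984, ΔT' = 0.667/(1−0.5984) = 1.6609 K.
Change = 1.6609 − 1.8668 = -0.21 K.

-0.21 K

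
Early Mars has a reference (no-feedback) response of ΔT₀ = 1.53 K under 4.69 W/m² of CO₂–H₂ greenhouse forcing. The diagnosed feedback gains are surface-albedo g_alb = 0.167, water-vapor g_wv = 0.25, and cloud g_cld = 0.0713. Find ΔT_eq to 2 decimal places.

Total gain g = 0.167 + 0.25 + 0.0713 = 0.4883.
Amplification A = 1/(1 − 0.4883) = 1.954.
ΔT = 1.53 × 1.954 = 2.99 K.

2.99 K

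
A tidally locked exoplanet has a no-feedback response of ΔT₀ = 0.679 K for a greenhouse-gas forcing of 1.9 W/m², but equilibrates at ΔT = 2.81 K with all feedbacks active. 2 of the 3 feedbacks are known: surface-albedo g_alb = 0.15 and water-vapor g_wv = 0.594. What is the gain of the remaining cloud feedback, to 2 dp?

Amplification A = ΔT/ΔT₀ = 2.81/0.679 = 4.138.
Total gain g = 1 − 1/A = 1 − 1/4.138 = 0.7583.
Known gains sum to 0.15 + 0.594 = 0.744.
g_cld = 0.7583 − 0.744 = 0.01.

0.01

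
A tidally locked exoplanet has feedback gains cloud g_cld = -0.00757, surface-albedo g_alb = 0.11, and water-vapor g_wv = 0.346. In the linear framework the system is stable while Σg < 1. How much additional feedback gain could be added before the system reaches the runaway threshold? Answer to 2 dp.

0.55

Current total gain = -0.00757 + 0.11 + 0.346 = 0.44843.
Margin to runaway = 1 − 0.44843 = 0.55.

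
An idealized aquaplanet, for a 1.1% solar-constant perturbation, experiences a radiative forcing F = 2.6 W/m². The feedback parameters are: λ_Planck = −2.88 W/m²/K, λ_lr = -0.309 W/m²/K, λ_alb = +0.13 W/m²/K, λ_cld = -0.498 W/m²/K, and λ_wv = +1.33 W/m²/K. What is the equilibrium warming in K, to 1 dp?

Net feedback parameter λ = (−2.88) + (-0.309) + (+0.13) + (-0.498) + (+1.33) = -2.227 W/m²/K.
ΔT = −F/λ = −2.6/(-2.227) = 1.2 K.

1.2 K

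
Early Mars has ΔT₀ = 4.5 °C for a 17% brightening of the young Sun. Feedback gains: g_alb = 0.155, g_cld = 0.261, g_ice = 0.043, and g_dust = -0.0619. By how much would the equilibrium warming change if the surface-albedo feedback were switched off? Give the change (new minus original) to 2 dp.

-1.53 °C

Original: g = 0.3971, ΔT = 4.5/(1−0.3971) = 7.4639 °C.
Without surface-albedo: g' = 0.2421, ΔT' = 4.5/(1−0.2421) = 5.9375 °C.
Change = 5.9375 − 7.4639 = -1.53 °C.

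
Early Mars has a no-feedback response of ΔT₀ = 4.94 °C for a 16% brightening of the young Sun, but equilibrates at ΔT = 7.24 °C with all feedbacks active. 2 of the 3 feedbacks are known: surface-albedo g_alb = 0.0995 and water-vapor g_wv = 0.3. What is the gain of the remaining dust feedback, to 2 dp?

Amplification A = ΔT/ΔT₀ = 7.24/4.94 = 1.466.
Total gain g = 1 − 1/A = 1 − 1/1.466 = 0.3179.
Known gains sum to 0.0995 + 0.3 = 0.3995.
g_dust = 0.3179 − 0.3995 = -0.08.

-0.08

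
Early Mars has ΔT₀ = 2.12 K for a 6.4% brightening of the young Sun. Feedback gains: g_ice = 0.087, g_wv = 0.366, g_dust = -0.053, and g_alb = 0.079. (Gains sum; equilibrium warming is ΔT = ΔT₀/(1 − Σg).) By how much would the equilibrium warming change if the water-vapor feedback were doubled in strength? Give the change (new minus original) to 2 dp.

Original: g = 0.479, ΔT = 2.12/(1−0.479) = 4.0691 K.
With doubled water-vapor: g' = 0.845, ΔT' = 2.12/(1−0.845) = 13.6774 K.
Change = 13.6774 − 4.0691 = 9.61 K.

9.61 K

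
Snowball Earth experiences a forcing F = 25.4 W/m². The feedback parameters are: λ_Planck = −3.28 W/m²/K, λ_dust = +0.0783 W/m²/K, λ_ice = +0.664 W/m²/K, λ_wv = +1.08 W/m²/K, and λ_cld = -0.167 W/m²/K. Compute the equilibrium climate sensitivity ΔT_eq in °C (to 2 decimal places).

15.63 °C

Net feedback parameter λ = (−3.28) + (+0.0783) + (+0.664) + (+1.08) + (-0.167) = -1.6247 W/m²/K.
ΔT = −F/λ = −25.4/(-1.6247) = 15.63 °C.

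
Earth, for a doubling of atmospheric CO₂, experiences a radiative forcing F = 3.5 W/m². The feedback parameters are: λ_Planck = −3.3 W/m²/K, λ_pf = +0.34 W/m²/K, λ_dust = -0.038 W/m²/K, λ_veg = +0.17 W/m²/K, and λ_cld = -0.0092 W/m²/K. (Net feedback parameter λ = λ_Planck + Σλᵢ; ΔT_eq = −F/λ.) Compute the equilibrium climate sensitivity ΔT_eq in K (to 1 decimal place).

Net feedback parameter λ = (−3.3) + (+0.34) + (-0.038) + (+0.17) + (-0.0092) = -2.8372 W/m²/K.
ΔT = −F/λ = −3.5/(-2.8372) = 1.2 K.

1.2 K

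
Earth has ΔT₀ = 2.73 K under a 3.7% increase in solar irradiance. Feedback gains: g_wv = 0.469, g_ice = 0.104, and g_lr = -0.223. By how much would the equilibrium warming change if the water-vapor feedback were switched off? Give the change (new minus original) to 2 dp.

Original: g = 0.35, ΔT = 2.73/(1−0.35) = 4.2000 K.
Without water-vapor: g' = -0.119, ΔT' = 2.73/(1+0.119) = 2.4397 K.
Change = 2.4397 − 4.2000 = -1.76 K.

-1.76 K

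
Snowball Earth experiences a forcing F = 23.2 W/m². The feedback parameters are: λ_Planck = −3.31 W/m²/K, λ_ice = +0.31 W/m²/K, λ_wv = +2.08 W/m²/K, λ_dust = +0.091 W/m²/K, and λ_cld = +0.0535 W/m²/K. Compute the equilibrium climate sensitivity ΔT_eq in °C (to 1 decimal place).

Net feedback parameter λ = (−3.31) + (+0.31) + (+2.08) + (+0.091) + (+0.0535) = -0.7755 W/m²/K.
ΔT = −F/λ = −23.2/(-0.7755) = 29.9 °C.

29.9 °C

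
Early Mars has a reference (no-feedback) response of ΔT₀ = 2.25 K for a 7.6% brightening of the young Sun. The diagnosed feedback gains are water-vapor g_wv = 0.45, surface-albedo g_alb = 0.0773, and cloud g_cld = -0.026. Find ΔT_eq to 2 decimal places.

Total gain g = 0.45 + 0.0773 − 0.026 = 0.5013.
Amplification A = 1/(1 − 0.5013) = 2.005.
ΔT = 2.25 × 2.005 = 4.51 K.

4.51 K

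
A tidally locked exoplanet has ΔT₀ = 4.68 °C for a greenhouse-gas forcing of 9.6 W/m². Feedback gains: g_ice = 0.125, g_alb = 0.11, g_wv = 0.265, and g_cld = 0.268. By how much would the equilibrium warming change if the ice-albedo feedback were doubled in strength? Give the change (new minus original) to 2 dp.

Original: g = 0.768, ΔT = 4.68/(1−0.768) = 20.1724 °C.
With doubled ice-albedo: g' = 0.893, ΔT' = 4.68/(1−0.893) = 43.7383 °C.
Change = 43.7383 − 20.1724 = 23.57 °C.

23.57 °C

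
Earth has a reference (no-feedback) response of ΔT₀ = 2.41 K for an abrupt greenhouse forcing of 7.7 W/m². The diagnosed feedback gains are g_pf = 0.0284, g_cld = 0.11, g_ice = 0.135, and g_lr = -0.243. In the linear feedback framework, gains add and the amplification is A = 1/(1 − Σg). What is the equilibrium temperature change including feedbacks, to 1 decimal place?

2.5 K

Total gain g = 0.0284 + 0.11 + 0.135 − 0.243 = 0.0304.
Amplification A = 1/(1 − 0.0304) = 1.031.
ΔT = 2.41 × 1.031 = 2.5 K.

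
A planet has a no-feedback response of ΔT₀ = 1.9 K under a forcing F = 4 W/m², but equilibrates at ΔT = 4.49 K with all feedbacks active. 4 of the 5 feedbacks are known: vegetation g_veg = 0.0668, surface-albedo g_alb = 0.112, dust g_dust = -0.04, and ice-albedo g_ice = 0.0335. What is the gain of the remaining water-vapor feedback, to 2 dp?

Amplification A = ΔT/ΔT₀ = 4.49/1.9 = 2.363.
Total gain g = 1 − 1/A = 1 − 1/2.363 = 0.5768.
Known gains sum to 0.0668 + 0.112 − 0.04 + 0.0335 = 0.1723.
g_wv = 0.5768 − 0.1723 = 0.40.

0.40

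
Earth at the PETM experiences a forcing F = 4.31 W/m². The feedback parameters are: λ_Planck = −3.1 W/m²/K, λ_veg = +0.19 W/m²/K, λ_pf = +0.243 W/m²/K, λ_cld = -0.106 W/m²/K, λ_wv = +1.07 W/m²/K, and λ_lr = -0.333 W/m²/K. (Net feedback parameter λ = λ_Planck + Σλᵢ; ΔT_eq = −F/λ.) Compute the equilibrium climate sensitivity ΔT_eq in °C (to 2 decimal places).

Net feedback parameter λ = (−3.1) + (+0.19) + (+0.243) + (-0.106) + (+1.07) + (-0.333) = -2.036 W/m²/K.
ΔT = −F/λ = −4.31/(-2.036) = 2.12 °C.

2.12 °C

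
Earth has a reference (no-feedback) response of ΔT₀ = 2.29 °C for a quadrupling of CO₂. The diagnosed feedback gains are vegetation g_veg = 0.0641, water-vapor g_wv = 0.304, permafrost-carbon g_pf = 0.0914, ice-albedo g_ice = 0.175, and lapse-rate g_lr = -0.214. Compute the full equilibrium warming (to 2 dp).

3.95 °C

Total gain g = 0.0641 + 0.304 + 0.0914 + 0.175 − 0.214 = 0.4205.
Amplification A = 1/(1 − 0.4205) = 1.726.
ΔT = 2.29 × 1.726 = 3.95 °C.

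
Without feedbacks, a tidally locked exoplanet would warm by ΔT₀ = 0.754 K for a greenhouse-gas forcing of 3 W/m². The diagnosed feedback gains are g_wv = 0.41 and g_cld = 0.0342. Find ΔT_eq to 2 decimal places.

1.36 K

Total gain g = 0.41 + 0.0342 = 0.4442.
Amplification A = 1/(1 − 0.4442) = 1.799.
ΔT = 0.754 × 1.799 = 1.36 K.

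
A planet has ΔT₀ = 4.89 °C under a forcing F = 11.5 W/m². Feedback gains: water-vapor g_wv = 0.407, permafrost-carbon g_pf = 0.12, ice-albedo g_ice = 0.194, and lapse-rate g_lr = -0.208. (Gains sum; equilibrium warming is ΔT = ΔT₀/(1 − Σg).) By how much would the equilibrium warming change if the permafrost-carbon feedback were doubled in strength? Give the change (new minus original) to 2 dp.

3.28 °C

Original: g = 0.513, ΔT = 4.89/(1−0.513) = 10.0411 °C.
With doubled permafrost-carbon: g' = 0.633, ΔT' = 4.89/(1−0.633) = 13.3243 °C.
Change = 13.3243 − 10.0411 = 3.28 °C.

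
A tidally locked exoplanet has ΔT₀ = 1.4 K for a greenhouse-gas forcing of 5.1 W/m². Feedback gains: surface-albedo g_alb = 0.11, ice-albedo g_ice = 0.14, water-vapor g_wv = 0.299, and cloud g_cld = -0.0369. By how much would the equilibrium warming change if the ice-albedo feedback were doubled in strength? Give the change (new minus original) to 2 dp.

1.15 K

Original: g = 0.5121, ΔT = 1.4/(1−0.5121) = 2.8694 K.
With doubled ice-albedo: g' = 0.6521, ΔT' = 1.4/(1−0.6521) = 4.0241 K.
Change = 4.0241 − 2.8694 = 1.15 K.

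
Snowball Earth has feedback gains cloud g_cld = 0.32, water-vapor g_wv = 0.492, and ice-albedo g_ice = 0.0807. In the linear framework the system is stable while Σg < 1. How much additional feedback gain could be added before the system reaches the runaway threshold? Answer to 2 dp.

Current total gain = 0.32 + 0.492 + 0.0807 = 0.8927.
Margin to runaway = 1 − 0.8927 = 0.11.

0.11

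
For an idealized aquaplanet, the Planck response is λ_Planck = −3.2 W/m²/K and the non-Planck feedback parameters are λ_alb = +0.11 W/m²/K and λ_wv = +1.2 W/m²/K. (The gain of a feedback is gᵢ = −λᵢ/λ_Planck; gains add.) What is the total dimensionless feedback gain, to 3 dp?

0.409

Convert to gains: g_alb = 0.11/3.2 = 0.03437; g_wv = 1.2/3.2 = 0.375.
Total gain g = 0.40937.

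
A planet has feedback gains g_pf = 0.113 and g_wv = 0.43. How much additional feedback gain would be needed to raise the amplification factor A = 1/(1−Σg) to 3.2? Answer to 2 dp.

0.14

Current total gain = 0.543.
Target gain for A = 3.2: g* = 1 − 1/3.2 = 0.6875.
Additional gain needed = 0.6875 − 0.543 = 0.14.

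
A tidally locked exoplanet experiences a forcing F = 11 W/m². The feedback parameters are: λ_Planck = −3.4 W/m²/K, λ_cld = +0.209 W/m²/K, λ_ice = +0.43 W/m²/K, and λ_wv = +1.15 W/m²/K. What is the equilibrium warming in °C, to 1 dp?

6.8 °C

Net feedback parameter λ = (−3.4) + (+0.209) + (+0.43) + (+1.15) = -1.611 W/m²/K.
ΔT = −F/λ = −11/(-1.611) = 6.8 °C.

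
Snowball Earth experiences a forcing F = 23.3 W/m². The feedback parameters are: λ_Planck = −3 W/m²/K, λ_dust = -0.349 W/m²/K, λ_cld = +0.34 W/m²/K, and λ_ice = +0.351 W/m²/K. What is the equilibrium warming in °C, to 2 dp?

8.77 °C

Net feedback parameter λ = (−3) + (-0.349) + (+0.34) + (+0.351) = -2.658 W/m²/K.
ΔT = −F/λ = −23.3/(-2.658) = 8.77 °C.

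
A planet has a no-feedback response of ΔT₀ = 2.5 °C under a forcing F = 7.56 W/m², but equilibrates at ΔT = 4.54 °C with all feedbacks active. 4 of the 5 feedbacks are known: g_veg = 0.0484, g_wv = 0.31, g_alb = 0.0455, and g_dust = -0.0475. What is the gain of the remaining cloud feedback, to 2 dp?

0.09

Amplification A = ΔT/ΔT₀ = 4.54/2.5 = 1.816.
Total gain g = 1 − 1/A = 1 − 1/1.816 = 0.4493.
Known gains sum to 0.0484 + 0.31 + 0.0455 − 0.0475 = 0.3564.
g_cld = 0.4493 − 0.3564 = 0.09.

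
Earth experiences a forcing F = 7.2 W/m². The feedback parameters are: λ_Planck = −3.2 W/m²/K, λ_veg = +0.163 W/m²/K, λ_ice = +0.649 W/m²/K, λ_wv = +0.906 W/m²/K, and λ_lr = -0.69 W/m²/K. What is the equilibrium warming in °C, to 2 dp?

Net feedback parameter λ = (−3.2) + (+0.163) + (+0.649) + (+0.906) + (-0.69) = -2.172 W/m²/K.
ΔT = −F/λ = −7.2/(-2.172) = 3.31 °C.

3.31 °C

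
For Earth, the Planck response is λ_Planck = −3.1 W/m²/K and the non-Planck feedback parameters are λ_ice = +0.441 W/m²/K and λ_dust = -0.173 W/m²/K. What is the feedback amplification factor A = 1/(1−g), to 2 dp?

1.09

Convert to gains: g_ice = 0.441/3.1 = 0.1423; g_dust = -0.173/3.1 = -0.05581.
Total gain g = 0.08649.
A = 1/(1 − 0.08649) = 1.09.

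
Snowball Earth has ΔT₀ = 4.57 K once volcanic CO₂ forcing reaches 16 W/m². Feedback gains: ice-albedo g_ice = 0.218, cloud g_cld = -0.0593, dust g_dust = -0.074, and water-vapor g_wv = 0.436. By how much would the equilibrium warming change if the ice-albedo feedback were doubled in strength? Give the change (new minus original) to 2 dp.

7.95 K

Original: g = 0.5207, ΔT = 4.57/(1−0.5207) = 9.5347 K.
With doubled ice-albedo: g' = 0.7387, ΔT' = 4.57/(1−0.7387) = 17.4895 K.
Change = 17.4895 − 9.5347 = 7.95 K.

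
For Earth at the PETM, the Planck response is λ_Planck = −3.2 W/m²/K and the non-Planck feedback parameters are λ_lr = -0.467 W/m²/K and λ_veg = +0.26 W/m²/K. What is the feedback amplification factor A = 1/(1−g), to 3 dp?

Convert to gains: g_lr = -0.467/3.2 = -0.1459; g_veg = 0.26/3.2 = 0.08125.
Total gain g = -0.06465.
A = 1/(1 + 0.06465) = 0.939.

0.939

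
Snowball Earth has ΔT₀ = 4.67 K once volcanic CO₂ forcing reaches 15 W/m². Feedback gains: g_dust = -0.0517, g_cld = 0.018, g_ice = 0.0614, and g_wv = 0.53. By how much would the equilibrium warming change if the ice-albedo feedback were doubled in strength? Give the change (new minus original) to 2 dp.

Original: g = 0.5577, ΔT = 4.67/(1−0.5577) = 10.5584 K.
With doubled ice-albedo: g' = 0.6191, ΔT' = 4.67/(1−0.6191) = 12.2604 K.
Change = 12.2604 − 10.5584 = 1.70 K.

1.70 K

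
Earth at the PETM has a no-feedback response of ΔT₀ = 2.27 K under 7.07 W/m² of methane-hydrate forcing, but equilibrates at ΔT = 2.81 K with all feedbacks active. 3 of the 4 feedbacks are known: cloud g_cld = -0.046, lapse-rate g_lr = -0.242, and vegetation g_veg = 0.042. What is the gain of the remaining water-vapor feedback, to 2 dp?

Amplification A = ΔT/ΔT₀ = 2.81/2.27 = 1.238.
Total gain g = 1 − 1/A = 1 − 1/1.238 = 0.1922.
Known gains sum to -0.046 − 0.242 + 0.042 = -0.246.
g_wv = 0.1922 + 0.246 = 0.44.

0.44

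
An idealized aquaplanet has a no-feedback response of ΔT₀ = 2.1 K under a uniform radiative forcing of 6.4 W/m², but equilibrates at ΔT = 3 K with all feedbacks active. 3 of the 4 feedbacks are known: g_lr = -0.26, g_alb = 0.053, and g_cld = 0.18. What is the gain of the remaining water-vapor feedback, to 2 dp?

Amplification A = ΔT/ΔT₀ = 3/2.1 = 1.429.
Total gain g = 1 − 1/A = 1 − 1/1.429 = 0.3002.
Known gains sum to -0.26 + 0.053 + 0.18 = -0.027.
g_wv = 0.3002 + 0.027 = 0.33.

0.33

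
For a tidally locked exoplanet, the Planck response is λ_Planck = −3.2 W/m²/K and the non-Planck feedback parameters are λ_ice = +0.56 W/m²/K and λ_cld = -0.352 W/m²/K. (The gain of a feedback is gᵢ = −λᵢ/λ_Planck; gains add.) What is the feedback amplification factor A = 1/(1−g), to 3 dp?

Convert to gains: g_ice = 0.56/3.2 = 0.175; g_cld = -0.352/3.2 = -0.11.
Total gain g = 0.065.
A = 1/(1 − 0.065) = 1.070.

1.070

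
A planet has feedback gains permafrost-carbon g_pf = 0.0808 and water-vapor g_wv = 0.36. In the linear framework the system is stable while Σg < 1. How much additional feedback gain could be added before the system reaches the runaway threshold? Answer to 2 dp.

0.56

Current total gain = 0.0808 + 0.36 = 0.4408.
Margin to runaway = 1 − 0.4408 = 0.56.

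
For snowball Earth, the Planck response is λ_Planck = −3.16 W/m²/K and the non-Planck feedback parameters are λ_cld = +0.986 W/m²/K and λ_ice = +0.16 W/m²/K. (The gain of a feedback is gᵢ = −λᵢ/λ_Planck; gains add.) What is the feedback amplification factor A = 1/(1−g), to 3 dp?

Convert to gains: g_cld = 0.986/3.16 = 0.312; g_ice = 0.16/3.16 = 0.05063.
Total gain g = 0.36263.
A = 1/(1 − 0.36263) = 1.569.

1.569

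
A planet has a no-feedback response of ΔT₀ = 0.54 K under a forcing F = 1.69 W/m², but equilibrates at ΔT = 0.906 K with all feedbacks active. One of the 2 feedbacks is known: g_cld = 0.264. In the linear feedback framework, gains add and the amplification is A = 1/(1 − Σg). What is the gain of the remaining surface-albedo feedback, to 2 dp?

0.14

Amplification A = ΔT/ΔT₀ = 0.906/0.54 = 1.678.
Total gain g = 1 − 1/A = 1 − 1/1.678 = 0.4041.
The known gain is 0.264.
g_alb = 0.4041 − 0.264 = 0.14.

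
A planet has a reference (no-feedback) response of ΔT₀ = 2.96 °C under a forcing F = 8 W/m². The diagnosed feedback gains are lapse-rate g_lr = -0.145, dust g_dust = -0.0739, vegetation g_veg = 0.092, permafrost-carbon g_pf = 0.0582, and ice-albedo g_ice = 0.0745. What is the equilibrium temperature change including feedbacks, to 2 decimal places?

2.98 °C

Total gain g = -0.145 − 0.0739 + 0.092 + 0.0582 + 0.0745 = 0.0058.
Amplification A = 1/(1 − 0.0058) = 1.006.
ΔT = 2.96 × 1.006 = 2.98 °C.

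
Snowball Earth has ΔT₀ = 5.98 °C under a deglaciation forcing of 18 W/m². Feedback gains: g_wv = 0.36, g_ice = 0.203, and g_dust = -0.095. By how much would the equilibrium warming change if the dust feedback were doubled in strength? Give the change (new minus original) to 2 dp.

-1.70 °C

Original: g = 0.468, ΔT = 5.98/(1−0.468) = 11.2406 °C.
With doubled dust: g' = 0.373, ΔT' = 5.98/(1−0.373) = 9.5375 °C.
Change = 9.5375 − 11.2406 = -1.70 °C.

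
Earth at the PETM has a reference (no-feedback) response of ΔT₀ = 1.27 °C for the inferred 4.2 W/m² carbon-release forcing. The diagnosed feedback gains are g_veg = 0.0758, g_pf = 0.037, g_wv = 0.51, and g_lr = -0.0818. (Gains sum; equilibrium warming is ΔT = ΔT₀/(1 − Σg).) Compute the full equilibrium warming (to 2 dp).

2.77 °C

Total gain g = 0.0758 + 0.037 + 0.51 − 0.0818 = 0.541.
Amplification A = 1/(1 − 0.541) = 2.179.
ΔT = 1.27 × 2.179 = 2.77 °C.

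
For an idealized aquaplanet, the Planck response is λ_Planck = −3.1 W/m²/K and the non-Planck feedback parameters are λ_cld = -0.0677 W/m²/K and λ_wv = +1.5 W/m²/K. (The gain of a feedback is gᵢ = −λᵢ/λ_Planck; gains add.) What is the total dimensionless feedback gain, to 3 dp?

Convert to gains: g_cld = -0.0677/3.1 = -0.02184; g_wv = 1.5/3.1 = 0.4839.
Total gain g = 0.46206.

0.462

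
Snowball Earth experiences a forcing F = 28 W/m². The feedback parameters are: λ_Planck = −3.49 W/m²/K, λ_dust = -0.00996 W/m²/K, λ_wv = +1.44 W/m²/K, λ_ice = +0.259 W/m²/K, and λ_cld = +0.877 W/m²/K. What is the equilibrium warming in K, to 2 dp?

Net feedback parameter λ = (−3.49) + (-0.00996) + (+1.44) + (+0.259) + (+0.877) = -0.92396 W/m²/K.
ΔT = −F/λ = −28/(-0.92396) = 30.30 K.

30.30 K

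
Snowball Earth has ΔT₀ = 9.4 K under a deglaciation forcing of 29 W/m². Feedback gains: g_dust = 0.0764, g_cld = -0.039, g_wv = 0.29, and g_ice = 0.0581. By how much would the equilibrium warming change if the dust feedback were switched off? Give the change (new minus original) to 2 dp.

-1.69 K

Original: g = 0.3855, ΔT = 9.4/(1−0.3855) = 15.2970 K.
Without dust: g' = 0.3091, ΔT' = 9.4/(1−0.3091) = 13.6054 K.
Change = 13.6054 − 15.2970 = -1.69 K.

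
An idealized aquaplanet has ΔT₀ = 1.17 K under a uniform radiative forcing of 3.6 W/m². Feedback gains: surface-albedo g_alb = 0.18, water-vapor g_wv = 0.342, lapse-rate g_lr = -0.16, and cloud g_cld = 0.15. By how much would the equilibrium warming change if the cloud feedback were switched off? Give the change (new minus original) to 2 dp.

-0.56 K

Original: g = 0.512, ΔT = 1.17/(1−0.512) = 2.3975 K.
Without cloud: g' = 0.362, ΔT' = 1.17/(1−0.362) = 1.8339 K.
Change = 1.8339 − 2.3975 = -0.56 K.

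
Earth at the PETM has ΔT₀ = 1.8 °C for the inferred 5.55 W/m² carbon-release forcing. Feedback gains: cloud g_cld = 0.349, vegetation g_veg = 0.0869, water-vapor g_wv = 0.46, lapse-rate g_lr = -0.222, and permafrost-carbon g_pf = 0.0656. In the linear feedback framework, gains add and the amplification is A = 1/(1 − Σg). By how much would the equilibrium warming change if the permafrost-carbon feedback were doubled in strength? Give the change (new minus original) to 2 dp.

Original: g = 0.7395, ΔT = 1.8/(1−0.7395) = 6.9098 °C.
With doubled permafrost-carbon: g' = 0.8051, ΔT' = 1.8/(1−0.8051) = 9.2355 °C.
Change = 9.2355 − 6.9098 = 2.33 °C.

2.33 °C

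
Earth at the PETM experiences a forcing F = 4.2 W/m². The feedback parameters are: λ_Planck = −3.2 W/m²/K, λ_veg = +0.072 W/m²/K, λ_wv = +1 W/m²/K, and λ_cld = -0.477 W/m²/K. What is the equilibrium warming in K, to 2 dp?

1.61 K

Net feedback parameter λ = (−3.2) + (+0.072) + (+1) + (-0.477) = -2.605 W/m²/K.
ΔT = −F/λ = −4.2/(-2.605) = 1.61 K.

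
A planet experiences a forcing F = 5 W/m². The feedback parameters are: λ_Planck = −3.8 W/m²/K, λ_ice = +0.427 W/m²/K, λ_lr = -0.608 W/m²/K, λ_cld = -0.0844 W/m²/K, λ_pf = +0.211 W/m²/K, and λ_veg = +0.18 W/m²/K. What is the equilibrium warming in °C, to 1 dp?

Net feedback parameter λ = (−3.8) + (+0.427) + (-0.608) + (-0.0844) + (+0.211) + (+0.18) = -3.6744 W/m²/K.
ΔT = −F/λ = −5/(-3.6744) = 1.4 °C.

1.4 °C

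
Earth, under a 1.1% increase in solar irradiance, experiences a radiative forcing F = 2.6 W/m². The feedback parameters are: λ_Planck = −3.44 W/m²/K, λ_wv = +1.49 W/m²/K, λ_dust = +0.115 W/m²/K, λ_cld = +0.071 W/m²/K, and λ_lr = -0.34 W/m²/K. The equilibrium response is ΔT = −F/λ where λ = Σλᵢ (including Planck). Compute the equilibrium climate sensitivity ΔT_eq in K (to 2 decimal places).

Net feedback parameter λ = (−3.44) + (+1.49) + (+0.115) + (+0.071) + (-0.34) = -2.104 W/m²/K.
ΔT = −F/λ = −2.6/(-2.104) = 1.24 K.

1.24 K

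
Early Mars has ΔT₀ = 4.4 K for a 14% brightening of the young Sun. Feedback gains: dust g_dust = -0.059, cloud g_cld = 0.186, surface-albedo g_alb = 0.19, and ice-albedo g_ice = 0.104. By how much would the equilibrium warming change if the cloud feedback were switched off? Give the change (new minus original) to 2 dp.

-1.85 K

Original: g = 0.421, ΔT = 4.4/(1−0.421) = 7.5993 K.
Without cloud: g' = 0.235, ΔT' = 4.4/(1−0.235) = 5.7516 K.
Change = 5.7516 − 7.5993 = -1.85 K.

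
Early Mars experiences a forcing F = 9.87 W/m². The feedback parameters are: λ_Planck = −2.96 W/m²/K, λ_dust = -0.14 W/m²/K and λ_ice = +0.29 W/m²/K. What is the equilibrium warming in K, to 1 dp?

3.5 K

Net feedback parameter λ = (−2.96) + (-0.14) + (+0.29) = -2.81 W/m²/K.
ΔT = −F/λ = −9.87/(-2.81) = 3.5 K.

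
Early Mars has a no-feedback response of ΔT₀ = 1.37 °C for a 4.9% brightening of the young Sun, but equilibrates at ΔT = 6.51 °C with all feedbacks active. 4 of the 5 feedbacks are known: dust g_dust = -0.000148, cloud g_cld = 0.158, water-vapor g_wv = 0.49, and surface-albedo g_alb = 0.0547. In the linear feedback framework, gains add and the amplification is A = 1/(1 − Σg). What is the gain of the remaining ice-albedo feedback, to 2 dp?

Amplification A = ΔT/ΔT₀ = 6.51/1.37 = 4.752.
Total gain g = 1 − 1/A = 1 − 1/4.752 = 0.7896.
Known gains sum to -0.000148 + 0.158 + 0.49 + 0.0547 = 0.702552.
g_ice = 0.7896 − 0.702552 = 0.09.

0.09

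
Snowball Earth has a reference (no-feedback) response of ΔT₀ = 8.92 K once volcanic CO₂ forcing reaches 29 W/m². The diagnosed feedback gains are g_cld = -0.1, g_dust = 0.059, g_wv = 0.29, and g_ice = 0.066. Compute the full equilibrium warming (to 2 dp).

13.02 K

Total gain g = -0.1 + 0.059 + 0.29 + 0.066 = 0.315.
Amplification A = 1/(1 − 0.315) = 1.46.
ΔT = 8.92 × 1.46 = 13.02 K.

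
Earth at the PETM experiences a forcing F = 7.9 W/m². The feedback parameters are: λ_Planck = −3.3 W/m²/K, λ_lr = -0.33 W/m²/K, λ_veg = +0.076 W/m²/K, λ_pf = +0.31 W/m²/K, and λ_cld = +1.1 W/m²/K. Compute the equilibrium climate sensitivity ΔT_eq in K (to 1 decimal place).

Net feedback parameter λ = (−3.3) + (-0.33) + (+0.076) + (+0.31) + (+1.1) = -2.144 W/m²/K.
ΔT = −F/λ = −7.9/(-2.144) = 3.7 K.

3.7 K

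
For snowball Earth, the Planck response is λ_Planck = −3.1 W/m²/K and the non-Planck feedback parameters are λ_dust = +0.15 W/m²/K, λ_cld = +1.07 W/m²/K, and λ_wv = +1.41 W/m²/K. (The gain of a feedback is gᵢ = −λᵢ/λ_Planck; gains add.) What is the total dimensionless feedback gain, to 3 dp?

0.848

Convert to gains: g_dust = 0.15/3.1 = 0.04839; g_cld = 1.07/3.1 = 0.3452; g_wv = 1.41/3.1 = 0.4548.
Total gain g = 0.84839.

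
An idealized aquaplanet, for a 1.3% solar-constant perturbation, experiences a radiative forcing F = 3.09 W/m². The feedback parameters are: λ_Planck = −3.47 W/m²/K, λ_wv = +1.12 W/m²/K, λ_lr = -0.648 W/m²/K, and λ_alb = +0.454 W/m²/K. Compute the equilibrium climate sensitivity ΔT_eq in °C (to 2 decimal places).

1.21 °C

Net feedback parameter λ = (−3.47) + (+1.12) + (-0.648) + (+0.454) = -2.544 W/m²/K.
ΔT = −F/λ = −3.09/(-2.544) = 1.21 °C.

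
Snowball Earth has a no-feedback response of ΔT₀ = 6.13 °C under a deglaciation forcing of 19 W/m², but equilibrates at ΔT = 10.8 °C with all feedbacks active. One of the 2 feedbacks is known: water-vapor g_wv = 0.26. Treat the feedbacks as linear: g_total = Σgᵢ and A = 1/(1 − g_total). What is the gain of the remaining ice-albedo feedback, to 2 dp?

Amplification A = ΔT/ΔT₀ = 10.8/6.13 = 1.762.
Total gain g = 1 − 1/A = 1 − 1/1.762 = 0.4325.
The known gain is 0.26.
g_ice = 0.4325 − 0.26 = 0.17.

0.17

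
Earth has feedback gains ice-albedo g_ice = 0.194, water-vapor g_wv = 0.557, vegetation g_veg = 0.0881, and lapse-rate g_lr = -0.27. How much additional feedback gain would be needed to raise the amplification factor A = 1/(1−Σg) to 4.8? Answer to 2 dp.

0.22

Current total gain = 0.5691.
Target gain for A = 4.8: g* = 1 − 1/4.8 = 0.7917.
Additional gain needed = 0.7917 − 0.5691 = 0.22.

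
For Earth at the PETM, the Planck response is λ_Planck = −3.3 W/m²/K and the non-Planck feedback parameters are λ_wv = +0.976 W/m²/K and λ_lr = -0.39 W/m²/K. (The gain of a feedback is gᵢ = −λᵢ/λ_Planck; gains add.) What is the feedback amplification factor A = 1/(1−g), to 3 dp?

Convert to gains: g_wv = 0.976/3.3 = 0.2958; g_lr = -0.39/3.3 = -0.1182.
Total gain g = 0.1776.
A = 1/(1 − 0.1776) = 1.216.

1.216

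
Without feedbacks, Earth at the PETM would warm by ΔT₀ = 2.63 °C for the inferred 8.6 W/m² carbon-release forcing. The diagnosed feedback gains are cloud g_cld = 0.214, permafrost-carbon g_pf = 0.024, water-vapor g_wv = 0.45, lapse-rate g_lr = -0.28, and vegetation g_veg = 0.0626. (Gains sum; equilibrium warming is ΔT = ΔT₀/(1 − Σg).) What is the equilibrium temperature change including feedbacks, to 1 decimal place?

5.0 °C

Total gain g = 0.214 + 0.024 + 0.45 − 0.28 + 0.0626 = 0.4706.
Amplification A = 1/(1 − 0.4706) = 1.889.
ΔT = 2.63 × 1.889 = 5.0 °C.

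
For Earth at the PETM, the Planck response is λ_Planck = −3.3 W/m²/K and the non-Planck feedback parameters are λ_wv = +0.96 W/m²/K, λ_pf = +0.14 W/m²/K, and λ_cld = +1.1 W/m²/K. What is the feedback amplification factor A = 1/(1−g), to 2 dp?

Convert to gains: g_wv = 0.96/3.3 = 0.2909; g_pf = 0.14/3.3 = 0.04242; g_cld = 1.1/3.3 = 0.3333.
Total gain g = 0.66662.
A = 1/(1 − 0.66662) = 3.00.

3.00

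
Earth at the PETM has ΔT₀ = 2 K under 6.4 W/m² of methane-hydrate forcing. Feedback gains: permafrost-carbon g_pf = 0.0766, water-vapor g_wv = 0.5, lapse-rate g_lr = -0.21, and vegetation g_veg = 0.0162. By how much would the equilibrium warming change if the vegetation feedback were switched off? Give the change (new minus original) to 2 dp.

-0.08 K

Original: g = 0.3828, ΔT = 2/(1−0.3828) = 3.2404 K.
Without vegetation: g' = 0.3666, ΔT' = 2/(1−0.3666) = 3.1576 K.
Change = 3.1576 − 3.2404 = -0.08 K.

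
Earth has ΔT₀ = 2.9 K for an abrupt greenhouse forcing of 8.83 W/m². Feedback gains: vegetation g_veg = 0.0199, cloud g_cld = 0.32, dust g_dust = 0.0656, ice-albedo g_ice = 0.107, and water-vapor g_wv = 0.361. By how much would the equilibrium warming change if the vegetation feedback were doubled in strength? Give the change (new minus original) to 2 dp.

4.28 K

Original: g = 0.8735, ΔT = 2.9/(1−0.8735) = 22.9249 K.
With doubled vegetation: g' = 0.8934, ΔT' = 2.9/(1−0.8934) = 27.2045 K.
Change = 27.2045 − 22.9249 = 4.28 K.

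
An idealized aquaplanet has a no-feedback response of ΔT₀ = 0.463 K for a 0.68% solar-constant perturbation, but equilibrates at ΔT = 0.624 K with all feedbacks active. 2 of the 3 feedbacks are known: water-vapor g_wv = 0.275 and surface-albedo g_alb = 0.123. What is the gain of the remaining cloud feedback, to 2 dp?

Amplification A = ΔT/ΔT₀ = 0.624/0.463 = 1.348.
Total gain g = 1 − 1/A = 1 − 1/1.348 = 0.2582.
Known gains sum to 0.275 + 0.123 = 0.398.
g_cld = 0.2582 − 0.398 = -0.14.

-0.14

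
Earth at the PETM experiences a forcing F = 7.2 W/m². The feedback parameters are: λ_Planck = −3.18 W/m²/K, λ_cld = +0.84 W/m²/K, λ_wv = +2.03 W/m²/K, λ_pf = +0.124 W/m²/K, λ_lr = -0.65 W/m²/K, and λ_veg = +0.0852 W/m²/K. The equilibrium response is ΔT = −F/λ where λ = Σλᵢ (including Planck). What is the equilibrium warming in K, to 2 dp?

9.59 K

Net feedback parameter λ = (−3.18) + (+0.84) + (+2.03) + (+0.124) + (-0.65) + (+0.0852) = -0.7508 W/m²/K.
ΔT = −F/λ = −7.2/(-0.7508) = 9.59 K.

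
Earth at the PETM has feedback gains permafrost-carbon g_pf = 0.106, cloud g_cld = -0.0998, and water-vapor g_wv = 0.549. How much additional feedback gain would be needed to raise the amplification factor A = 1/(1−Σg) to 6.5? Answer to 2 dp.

Current total gain = 0.5552.
Target gain for A = 6.5: g* = 1 − 1/6.5 = 0.8462.
Additional gain needed = 0.8462 − 0.5552 = 0.29.

0.29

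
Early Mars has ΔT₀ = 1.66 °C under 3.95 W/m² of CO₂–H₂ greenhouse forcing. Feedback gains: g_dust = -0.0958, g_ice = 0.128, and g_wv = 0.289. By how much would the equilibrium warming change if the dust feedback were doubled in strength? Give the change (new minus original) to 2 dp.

Original: g = 0.3212, ΔT = 1.66/(1−0.3212) = 2.4455 °C.
With doubled dust: g' = 0.2254, ΔT' = 1.66/(1−0.2254) = 2.1430 °C.
Change = 2.1430 − 2.4455 = -0.30 °C.

-0.30 °C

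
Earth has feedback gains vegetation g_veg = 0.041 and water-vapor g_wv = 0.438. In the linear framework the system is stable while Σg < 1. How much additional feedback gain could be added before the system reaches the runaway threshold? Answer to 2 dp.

Current total gain = 0.041 + 0.438 = 0.479.
Margin to runaway = 1 − 0.479 = 0.52.

0.52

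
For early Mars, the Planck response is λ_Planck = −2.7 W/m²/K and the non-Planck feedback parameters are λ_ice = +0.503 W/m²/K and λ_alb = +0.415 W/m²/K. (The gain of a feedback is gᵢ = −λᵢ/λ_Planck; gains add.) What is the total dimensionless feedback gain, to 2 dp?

Convert to gains: g_ice = 0.503/2.7 = 0.1863; g_alb = 0.415/2.7 = 0.1537.
Total gain g = 0.34.

0.34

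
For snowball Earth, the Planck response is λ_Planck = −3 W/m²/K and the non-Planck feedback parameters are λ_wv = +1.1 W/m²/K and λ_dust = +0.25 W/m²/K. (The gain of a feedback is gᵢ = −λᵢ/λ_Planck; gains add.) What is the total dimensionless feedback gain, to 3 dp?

Convert to gains: g_wv = 1.1/3 = 0.3667; g_dust = 0.25/3 = 0.08333.
Total gain g = 0.45003.

0.450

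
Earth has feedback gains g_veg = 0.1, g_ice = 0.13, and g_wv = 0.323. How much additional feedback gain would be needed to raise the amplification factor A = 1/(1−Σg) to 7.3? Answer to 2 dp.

Current total gain = 0.553.
Target gain for A = 7.3: g* = 1 − 1/7.3 = 0.863.
Additional gain needed = 0.863 − 0.553 = 0.31.

0.31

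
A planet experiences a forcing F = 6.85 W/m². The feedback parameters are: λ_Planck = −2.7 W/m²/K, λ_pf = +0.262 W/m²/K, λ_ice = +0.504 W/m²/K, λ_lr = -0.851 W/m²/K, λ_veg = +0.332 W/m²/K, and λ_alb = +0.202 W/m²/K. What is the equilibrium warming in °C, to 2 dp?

Net feedback parameter λ = (−2.7) + (+0.262) + (+0.504) + (-0.851) + (+0.332) + (+0.202) = -2.251 W/m²/K.
ΔT = −F/λ = −6.85/(-2.251) = 3.04 °C.

3.04 °C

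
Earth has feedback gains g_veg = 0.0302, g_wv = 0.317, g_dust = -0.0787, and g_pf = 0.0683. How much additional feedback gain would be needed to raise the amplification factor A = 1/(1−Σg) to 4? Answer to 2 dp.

0.41

Current total gain = 0.3368.
Target gain for A = 4: g* = 1 − 1/4 = 0.75.
Additional gain needed = 0.75 − 0.3368 = 0.41.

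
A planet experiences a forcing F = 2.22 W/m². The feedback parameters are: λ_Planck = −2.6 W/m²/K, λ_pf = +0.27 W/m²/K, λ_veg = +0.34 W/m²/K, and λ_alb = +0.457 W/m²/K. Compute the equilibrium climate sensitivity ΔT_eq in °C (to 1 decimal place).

Net feedback parameter λ = (−2.6) + (+0.27) + (+0.34) + (+0.457) = -1.533 W/m²/K.
ΔT = −F/λ = −2.22/(-1.533) = 1.4 °C.

1.4 °C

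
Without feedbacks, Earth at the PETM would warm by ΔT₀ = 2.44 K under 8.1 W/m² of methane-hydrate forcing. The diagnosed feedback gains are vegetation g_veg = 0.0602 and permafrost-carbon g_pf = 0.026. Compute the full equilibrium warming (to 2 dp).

2.67 K

Total gain g = 0.0602 + 0.026 = 0.0862.
Amplification A = 1/(1 − 0.0862) = 1.094.
ΔT = 2.44 × 1.094 = 2.67 K.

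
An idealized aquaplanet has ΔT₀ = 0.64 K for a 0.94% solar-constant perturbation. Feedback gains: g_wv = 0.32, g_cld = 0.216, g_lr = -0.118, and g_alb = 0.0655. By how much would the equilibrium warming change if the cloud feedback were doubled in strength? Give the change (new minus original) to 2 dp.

0.89 K

Original: g = 0.4835, ΔT = 0.64/(1−0.4835) = 1.2391 K.
With doubled cloud: g' = 0.6995, ΔT' = 0.64/(1−0.6995) = 2.1298 K.
Change = 2.1298 − 1.2391 = 0.89 K.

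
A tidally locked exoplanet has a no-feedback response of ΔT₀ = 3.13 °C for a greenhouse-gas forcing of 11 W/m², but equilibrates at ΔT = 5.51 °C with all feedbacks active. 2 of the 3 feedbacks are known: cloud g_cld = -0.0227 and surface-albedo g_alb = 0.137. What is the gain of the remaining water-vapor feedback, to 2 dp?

Amplification A = ΔT/ΔT₀ = 5.51/3.13 = 1.76.
Total gain g = 1 − 1/A = 1 − 1/1.76 = 0.4318.
Known gains sum to -0.0227 + 0.137 = 0.1143.
g_wv = 0.4318 − 0.1143 = 0.32.

0.32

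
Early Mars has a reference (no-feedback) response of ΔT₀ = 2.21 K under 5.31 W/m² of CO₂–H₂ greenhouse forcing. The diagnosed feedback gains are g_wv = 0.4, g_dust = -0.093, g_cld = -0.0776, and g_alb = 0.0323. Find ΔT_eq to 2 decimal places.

2.99 K

Total gain g = 0.4 − 0.093 − 0.0776 + 0.0323 = 0.2617.
Amplification A = 1/(1 − 0.2617) = 1.354.
ΔT = 2.21 × 1.354 = 2.99 K.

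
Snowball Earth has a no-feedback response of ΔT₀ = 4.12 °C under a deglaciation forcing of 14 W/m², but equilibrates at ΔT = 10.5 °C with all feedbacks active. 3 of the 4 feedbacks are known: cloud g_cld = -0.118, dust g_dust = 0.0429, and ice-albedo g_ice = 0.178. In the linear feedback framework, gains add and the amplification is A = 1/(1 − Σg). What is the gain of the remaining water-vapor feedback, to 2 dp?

0.50

Amplification A = ΔT/ΔT₀ = 10.5/4.12 = 2.549.
Total gain g = 1 − 1/A = 1 − 1/2.549 = 0.6077.
Known gains sum to -0.118 + 0.0429 + 0.178 = 0.1029.
g_wv = 0.6077 − 0.1029 = 0.50.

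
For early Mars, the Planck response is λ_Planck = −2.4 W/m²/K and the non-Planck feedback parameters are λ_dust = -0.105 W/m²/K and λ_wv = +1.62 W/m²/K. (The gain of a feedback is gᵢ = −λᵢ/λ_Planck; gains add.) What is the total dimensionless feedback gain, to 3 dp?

Convert to gains: g_dust = -0.105/2.4 = -0.04375; g_wv = 1.62/2.4 = 0.675.
Total gain g = 0.63125.

0.631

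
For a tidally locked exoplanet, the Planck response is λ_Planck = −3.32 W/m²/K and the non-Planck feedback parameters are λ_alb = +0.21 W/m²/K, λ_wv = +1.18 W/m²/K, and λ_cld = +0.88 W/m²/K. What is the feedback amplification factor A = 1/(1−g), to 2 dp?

Convert to gains: g_alb = 0.21/3.32 = 0.06325; g_wv = 1.18/3.32 = 0.3554; g_cld = 0.88/3.32 = 0.2651.
Total gain g = 0.68375.
A = 1/(1 − 0.68375) = 3.16.

3.16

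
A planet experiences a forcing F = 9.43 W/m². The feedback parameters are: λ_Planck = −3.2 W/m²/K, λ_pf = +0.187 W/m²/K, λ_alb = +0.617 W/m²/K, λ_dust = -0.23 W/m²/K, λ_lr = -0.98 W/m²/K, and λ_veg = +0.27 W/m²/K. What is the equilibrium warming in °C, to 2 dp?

Net feedback parameter λ = (−3.2) + (+0.187) + (+0.617) + (-0.23) + (-0.98) + (+0.27) = -3.336 W/m²/K.
ΔT = −F/λ = −9.43/(-3.336) = 2.83 °C.

2.83 °C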